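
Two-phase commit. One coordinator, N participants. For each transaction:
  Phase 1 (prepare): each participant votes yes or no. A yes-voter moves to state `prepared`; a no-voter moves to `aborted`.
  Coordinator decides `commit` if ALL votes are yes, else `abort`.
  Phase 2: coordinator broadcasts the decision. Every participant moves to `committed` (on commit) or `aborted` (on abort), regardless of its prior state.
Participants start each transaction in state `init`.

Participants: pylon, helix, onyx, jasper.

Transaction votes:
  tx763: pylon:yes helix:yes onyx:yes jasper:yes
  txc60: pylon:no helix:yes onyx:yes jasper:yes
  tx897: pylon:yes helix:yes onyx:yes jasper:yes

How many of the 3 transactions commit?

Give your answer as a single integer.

tx763: all yes -> commit (commits=1)
txc60: no from pylon -> abort (commits=1)
tx897: all yes -> commit (commits=2)

Answer: 2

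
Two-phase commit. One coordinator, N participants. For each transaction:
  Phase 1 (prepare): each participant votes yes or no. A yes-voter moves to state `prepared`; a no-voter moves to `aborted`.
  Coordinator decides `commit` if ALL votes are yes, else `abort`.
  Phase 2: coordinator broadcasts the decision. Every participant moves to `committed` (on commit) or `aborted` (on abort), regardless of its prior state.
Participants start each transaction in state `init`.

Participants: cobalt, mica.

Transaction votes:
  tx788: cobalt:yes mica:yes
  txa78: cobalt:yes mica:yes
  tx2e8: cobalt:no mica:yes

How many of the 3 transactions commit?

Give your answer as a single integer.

Answer: 2

Derivation:
tx788: all yes -> commit (commits=1)
txa78: all yes -> commit (commits=2)
tx2e8: no from cobalt -> abort (commits=2)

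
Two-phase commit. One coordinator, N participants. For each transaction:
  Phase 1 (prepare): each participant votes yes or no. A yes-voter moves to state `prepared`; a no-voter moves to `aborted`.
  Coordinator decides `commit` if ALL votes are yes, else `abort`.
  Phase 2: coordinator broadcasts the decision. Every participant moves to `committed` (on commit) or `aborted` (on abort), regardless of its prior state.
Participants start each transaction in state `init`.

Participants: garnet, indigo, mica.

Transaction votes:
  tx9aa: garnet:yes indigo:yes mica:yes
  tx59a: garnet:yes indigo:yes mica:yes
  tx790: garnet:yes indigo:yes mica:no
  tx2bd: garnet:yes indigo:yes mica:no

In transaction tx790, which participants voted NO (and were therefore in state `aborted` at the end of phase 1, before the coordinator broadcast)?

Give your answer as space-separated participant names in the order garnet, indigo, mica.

Txn tx790 phase 1: garnet yes -> prepared; indigo yes -> prepared; mica no -> aborted

Answer: mica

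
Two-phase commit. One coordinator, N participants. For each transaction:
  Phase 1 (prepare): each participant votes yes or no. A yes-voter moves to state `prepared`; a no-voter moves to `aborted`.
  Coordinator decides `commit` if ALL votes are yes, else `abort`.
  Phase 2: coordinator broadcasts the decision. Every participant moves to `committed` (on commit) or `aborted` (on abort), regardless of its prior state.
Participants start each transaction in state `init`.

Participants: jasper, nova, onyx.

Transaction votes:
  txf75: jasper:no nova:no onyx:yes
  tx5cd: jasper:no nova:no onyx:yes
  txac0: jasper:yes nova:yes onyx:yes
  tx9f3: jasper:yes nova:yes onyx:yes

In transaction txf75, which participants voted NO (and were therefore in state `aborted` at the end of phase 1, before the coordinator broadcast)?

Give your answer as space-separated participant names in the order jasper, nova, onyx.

Txn txf75 phase 1: jasper no -> aborted; nova no -> aborted; onyx yes -> prepared

Answer: jasper nova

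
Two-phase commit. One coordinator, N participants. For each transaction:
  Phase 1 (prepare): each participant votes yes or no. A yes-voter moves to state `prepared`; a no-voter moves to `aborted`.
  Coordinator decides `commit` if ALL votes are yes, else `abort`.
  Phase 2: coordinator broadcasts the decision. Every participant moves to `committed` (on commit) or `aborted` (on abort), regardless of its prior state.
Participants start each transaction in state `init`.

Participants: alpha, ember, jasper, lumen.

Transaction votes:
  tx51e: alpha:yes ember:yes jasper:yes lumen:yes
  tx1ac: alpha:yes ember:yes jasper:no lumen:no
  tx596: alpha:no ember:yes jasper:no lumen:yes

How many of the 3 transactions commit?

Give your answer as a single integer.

tx51e: all yes -> commit (commits=1)
tx1ac: no from jasper, lumen -> abort (commits=1)
tx596: no from alpha, jasper -> abort (commits=1)

Answer: 1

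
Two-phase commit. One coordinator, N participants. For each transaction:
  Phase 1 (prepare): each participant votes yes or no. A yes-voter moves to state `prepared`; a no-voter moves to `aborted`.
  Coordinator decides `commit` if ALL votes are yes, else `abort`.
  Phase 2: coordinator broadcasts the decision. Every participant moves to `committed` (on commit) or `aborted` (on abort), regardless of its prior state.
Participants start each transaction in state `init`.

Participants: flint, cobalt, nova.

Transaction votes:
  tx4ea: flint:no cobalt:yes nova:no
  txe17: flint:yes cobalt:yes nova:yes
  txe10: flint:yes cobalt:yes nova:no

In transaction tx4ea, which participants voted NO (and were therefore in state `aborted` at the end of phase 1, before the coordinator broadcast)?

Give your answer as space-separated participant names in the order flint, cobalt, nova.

Answer: flint nova

Derivation:
Txn tx4ea phase 1: flint no -> aborted; cobalt yes -> prepared; nova no -> aborted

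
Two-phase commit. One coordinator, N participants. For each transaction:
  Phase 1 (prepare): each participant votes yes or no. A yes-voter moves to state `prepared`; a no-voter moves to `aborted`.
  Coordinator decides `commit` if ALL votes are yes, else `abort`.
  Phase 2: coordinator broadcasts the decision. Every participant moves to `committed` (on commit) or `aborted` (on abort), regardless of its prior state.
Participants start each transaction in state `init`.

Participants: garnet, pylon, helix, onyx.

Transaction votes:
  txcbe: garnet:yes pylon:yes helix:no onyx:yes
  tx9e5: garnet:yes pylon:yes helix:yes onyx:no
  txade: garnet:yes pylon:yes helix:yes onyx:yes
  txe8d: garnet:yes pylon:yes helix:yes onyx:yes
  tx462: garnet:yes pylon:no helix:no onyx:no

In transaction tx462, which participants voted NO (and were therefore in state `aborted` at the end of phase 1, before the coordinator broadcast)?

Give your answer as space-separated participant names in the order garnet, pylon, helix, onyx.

Txn tx462 phase 1: garnet yes -> prepared; pylon no -> aborted; helix no -> aborted; onyx no -> aborted

Answer: pylon helix onyx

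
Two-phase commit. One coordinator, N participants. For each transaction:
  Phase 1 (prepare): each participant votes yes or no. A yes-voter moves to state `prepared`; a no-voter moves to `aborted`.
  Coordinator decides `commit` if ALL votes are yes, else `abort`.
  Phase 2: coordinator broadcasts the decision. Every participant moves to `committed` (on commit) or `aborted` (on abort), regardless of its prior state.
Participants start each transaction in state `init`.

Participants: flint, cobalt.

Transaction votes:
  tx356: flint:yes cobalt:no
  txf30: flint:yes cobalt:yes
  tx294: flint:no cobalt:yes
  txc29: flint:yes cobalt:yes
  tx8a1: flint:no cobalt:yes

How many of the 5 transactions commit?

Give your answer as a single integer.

tx356: no from cobalt -> abort (commits=0)
txf30: all yes -> commit (commits=1)
tx294: no from flint -> abort (commits=1)
txc29: all yes -> commit (commits=2)
tx8a1: no from flint -> abort (commits=2)

Answer: 2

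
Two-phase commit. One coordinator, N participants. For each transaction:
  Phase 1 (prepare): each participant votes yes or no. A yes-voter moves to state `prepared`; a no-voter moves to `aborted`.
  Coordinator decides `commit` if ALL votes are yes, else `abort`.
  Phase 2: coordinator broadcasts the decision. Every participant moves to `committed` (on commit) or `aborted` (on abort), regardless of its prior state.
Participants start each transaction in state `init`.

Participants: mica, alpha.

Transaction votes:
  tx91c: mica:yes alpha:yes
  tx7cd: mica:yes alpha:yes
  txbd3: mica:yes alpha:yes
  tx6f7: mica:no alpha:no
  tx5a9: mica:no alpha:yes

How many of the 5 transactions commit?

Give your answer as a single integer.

tx91c: all yes -> commit (commits=1)
tx7cd: all yes -> commit (commits=2)
txbd3: all yes -> commit (commits=3)
tx6f7: no from mica, alpha -> abort (commits=3)
tx5a9: no from mica -> abort (commits=3)

Answer: 3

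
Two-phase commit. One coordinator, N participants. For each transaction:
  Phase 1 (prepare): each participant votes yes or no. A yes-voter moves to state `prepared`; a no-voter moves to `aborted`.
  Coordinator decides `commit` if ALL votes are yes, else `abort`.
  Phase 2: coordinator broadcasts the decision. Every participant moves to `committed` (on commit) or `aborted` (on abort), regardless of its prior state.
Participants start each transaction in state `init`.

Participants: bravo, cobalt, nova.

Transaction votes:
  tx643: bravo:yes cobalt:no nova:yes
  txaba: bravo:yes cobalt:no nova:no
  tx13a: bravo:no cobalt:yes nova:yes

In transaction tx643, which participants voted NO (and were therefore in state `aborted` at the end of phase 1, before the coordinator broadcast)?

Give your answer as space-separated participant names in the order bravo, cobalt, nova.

Answer: cobalt

Derivation:
Txn tx643 phase 1: bravo yes -> prepared; cobalt no -> aborted; nova yes -> prepared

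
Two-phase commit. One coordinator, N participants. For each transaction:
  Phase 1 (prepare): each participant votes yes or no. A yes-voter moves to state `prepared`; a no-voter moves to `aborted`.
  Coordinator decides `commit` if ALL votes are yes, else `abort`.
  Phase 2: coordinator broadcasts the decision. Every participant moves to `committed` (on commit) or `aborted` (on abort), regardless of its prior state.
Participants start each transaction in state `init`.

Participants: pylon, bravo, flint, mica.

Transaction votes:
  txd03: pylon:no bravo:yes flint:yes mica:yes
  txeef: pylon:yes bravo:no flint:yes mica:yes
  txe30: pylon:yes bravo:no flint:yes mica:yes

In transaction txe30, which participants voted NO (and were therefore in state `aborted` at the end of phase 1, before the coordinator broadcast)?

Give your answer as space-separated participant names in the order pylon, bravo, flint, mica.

Txn txe30 phase 1: pylon yes -> prepared; bravo no -> aborted; flint yes -> prepared; mica yes -> prepared

Answer: bravo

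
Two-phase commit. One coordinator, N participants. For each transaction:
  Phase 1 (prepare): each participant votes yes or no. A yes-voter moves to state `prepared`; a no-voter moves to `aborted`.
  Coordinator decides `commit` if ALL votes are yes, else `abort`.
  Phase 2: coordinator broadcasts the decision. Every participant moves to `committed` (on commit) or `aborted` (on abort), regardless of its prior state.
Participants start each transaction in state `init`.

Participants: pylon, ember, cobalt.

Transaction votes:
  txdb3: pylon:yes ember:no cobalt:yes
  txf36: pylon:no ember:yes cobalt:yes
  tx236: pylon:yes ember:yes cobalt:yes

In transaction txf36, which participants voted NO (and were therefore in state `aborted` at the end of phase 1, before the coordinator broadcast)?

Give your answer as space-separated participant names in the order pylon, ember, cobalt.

Answer: pylon

Derivation:
Txn txf36 phase 1: pylon no -> aborted; ember yes -> prepared; cobalt yes -> prepared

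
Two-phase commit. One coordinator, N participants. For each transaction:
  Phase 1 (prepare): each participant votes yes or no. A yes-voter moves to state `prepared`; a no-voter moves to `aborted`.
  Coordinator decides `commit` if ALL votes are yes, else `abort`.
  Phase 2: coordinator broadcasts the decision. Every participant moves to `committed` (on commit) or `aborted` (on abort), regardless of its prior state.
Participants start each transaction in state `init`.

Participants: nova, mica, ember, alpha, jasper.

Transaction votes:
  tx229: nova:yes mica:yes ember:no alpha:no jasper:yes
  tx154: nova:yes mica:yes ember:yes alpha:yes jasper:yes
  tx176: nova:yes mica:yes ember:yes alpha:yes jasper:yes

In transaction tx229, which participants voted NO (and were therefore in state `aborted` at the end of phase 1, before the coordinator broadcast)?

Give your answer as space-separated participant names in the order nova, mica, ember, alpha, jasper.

Txn tx229 phase 1: nova yes -> prepared; mica yes -> prepared; ember no -> aborted; alpha no -> aborted; jasper yes -> prepared

Answer: ember alpha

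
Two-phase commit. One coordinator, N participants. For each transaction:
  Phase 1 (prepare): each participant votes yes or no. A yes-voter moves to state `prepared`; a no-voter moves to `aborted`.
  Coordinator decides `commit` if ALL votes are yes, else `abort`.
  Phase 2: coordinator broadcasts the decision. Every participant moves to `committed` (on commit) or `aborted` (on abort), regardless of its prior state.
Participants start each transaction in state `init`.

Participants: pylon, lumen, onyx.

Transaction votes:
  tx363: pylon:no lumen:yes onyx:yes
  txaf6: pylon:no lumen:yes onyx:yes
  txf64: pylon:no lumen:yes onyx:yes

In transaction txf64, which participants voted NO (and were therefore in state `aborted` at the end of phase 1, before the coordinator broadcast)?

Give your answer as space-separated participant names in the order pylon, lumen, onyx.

Answer: pylon

Derivation:
Txn txf64 phase 1: pylon no -> aborted; lumen yes -> prepared; onyx yes -> prepared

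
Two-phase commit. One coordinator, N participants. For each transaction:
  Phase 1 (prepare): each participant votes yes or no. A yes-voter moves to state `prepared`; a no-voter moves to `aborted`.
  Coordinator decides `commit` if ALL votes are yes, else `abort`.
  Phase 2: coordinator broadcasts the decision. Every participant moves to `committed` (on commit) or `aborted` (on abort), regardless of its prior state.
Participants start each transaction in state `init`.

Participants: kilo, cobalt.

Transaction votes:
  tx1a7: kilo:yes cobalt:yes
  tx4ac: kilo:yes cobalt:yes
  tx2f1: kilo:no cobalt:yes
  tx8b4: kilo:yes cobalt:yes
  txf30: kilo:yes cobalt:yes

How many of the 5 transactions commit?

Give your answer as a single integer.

tx1a7: all yes -> commit (commits=1)
tx4ac: all yes -> commit (commits=2)
tx2f1: no from kilo -> abort (commits=2)
tx8b4: all yes -> commit (commits=3)
txf30: all yes -> commit (commits=4)

Answer: 4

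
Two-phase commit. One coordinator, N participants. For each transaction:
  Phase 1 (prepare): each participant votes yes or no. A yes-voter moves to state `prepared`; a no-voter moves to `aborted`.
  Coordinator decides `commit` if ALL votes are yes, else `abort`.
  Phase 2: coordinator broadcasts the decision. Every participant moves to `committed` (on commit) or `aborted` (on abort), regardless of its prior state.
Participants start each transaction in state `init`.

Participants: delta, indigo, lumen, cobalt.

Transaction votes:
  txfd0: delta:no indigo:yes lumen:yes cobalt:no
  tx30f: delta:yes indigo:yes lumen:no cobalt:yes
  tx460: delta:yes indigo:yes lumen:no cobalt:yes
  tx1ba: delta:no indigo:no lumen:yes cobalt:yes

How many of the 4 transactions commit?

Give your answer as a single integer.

txfd0: no from delta, cobalt -> abort (commits=0)
tx30f: no from lumen -> abort (commits=0)
tx460: no from lumen -> abort (commits=0)
tx1ba: no from delta, indigo -> abort (commits=0)

Answer: 0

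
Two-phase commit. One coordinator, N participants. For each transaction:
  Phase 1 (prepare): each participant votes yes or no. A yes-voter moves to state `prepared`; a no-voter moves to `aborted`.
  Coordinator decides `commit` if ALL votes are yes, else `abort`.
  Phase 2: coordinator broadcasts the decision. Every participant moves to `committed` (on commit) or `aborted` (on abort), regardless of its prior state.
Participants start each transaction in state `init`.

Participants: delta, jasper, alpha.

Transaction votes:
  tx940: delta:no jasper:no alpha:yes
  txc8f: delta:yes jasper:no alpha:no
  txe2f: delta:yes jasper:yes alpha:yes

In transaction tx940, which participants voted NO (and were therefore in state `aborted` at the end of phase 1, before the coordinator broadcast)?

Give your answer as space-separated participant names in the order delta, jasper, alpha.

Answer: delta jasper

Derivation:
Txn tx940 phase 1: delta no -> aborted; jasper no -> aborted; alpha yes -> prepared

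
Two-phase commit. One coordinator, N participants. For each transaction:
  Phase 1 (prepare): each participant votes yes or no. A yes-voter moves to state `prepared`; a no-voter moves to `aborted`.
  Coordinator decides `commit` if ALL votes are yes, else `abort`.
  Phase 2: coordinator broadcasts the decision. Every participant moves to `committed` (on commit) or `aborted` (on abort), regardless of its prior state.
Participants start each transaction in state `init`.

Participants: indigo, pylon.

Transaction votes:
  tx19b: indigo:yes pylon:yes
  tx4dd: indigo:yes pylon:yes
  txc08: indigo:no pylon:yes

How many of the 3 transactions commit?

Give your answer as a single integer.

Answer: 2

Derivation:
tx19b: all yes -> commit (commits=1)
tx4dd: all yes -> commit (commits=2)
txc08: no from indigo -> abort (commits=2)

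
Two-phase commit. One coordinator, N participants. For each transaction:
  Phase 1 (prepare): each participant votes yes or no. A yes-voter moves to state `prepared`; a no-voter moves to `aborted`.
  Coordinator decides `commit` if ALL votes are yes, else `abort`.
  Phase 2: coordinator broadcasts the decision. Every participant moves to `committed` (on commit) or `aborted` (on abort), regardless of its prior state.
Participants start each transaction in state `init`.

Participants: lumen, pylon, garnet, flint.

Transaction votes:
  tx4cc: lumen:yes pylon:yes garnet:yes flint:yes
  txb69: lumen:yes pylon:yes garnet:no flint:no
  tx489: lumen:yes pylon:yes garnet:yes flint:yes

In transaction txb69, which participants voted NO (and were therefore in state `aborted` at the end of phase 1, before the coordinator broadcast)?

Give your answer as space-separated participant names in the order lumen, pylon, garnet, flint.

Answer: garnet flint

Derivation:
Txn txb69 phase 1: lumen yes -> prepared; pylon yes -> prepared; garnet no -> aborted; flint no -> aborted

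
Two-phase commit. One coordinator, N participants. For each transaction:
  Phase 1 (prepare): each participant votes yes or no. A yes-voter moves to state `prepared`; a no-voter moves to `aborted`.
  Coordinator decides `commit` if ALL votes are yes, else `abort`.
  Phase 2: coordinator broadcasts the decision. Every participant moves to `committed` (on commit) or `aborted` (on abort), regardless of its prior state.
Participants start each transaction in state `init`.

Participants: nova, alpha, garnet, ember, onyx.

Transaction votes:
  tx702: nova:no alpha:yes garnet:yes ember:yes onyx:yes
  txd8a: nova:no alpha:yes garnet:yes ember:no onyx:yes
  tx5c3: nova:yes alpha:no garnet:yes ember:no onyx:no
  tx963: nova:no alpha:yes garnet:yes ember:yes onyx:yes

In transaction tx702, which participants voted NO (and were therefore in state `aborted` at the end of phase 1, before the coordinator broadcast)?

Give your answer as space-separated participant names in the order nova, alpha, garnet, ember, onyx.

Answer: nova

Derivation:
Txn tx702 phase 1: nova no -> aborted; alpha yes -> prepared; garnet yes -> prepared; ember yes -> prepared; onyx yes -> prepared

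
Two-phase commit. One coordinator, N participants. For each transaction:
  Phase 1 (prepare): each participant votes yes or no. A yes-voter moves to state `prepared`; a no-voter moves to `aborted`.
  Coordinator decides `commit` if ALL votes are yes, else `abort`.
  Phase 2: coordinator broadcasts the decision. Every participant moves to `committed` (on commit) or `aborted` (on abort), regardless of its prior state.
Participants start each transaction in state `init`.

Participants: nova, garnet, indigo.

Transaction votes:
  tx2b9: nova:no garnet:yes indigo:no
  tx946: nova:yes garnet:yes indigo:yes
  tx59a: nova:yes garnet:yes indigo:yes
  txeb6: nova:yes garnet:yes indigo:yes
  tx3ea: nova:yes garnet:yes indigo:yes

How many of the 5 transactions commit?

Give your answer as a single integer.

Answer: 4

Derivation:
tx2b9: no from nova, indigo -> abort (commits=0)
tx946: all yes -> commit (commits=1)
tx59a: all yes -> commit (commits=2)
txeb6: all yes -> commit (commits=3)
tx3ea: all yes -> commit (commits=4)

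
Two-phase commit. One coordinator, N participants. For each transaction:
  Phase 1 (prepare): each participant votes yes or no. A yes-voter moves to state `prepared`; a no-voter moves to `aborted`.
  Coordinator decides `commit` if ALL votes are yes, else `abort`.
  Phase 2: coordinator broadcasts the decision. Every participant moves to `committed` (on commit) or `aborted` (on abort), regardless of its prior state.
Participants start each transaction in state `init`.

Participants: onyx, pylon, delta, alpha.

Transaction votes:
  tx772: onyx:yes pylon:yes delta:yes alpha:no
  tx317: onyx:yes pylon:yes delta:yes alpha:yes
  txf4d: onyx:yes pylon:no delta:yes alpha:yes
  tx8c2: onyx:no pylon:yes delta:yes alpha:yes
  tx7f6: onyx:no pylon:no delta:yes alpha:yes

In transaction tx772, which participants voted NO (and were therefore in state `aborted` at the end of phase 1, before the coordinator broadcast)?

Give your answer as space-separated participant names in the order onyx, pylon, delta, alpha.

Txn tx772 phase 1: onyx yes -> prepared; pylon yes -> prepared; delta yes -> prepared; alpha no -> aborted

Answer: alpha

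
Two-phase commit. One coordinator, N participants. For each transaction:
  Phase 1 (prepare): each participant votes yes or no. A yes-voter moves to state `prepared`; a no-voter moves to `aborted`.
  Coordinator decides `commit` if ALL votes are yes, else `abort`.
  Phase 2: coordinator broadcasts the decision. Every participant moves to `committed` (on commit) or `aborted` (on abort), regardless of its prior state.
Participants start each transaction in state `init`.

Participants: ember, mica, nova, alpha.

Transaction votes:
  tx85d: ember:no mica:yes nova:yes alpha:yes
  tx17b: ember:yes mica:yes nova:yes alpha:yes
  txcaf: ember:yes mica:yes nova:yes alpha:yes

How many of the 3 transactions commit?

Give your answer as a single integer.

Answer: 2

Derivation:
tx85d: no from ember -> abort (commits=0)
tx17b: all yes -> commit (commits=1)
txcaf: all yes -> commit (commits=2)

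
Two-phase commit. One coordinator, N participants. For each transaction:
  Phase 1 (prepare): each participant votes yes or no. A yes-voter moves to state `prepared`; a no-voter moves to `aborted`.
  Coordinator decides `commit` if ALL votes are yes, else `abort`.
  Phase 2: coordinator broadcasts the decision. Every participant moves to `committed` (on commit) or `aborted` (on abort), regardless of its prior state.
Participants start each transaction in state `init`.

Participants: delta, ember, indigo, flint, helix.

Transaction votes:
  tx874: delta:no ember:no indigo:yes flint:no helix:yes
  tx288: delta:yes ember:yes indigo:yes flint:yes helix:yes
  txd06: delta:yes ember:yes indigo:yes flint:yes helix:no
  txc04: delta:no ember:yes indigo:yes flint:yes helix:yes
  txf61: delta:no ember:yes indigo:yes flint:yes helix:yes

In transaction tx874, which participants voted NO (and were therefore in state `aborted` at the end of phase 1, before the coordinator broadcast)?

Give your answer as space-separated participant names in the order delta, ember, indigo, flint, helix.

Txn tx874 phase 1: delta no -> aborted; ember no -> aborted; indigo yes -> prepared; flint no -> aborted; helix yes -> prepared

Answer: delta ember flint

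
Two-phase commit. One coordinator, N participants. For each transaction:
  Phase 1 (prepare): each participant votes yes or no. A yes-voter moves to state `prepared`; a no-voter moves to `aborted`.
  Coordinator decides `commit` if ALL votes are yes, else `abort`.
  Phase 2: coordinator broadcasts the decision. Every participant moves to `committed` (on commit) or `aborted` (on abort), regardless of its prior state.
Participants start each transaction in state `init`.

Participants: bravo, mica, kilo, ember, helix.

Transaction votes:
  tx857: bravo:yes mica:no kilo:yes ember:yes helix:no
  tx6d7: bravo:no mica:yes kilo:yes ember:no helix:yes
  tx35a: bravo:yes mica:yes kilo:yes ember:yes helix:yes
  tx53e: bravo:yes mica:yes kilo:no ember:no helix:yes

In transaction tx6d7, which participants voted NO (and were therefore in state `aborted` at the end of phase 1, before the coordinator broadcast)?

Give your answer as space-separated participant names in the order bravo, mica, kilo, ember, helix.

Answer: bravo ember

Derivation:
Txn tx6d7 phase 1: bravo no -> aborted; mica yes -> prepared; kilo yes -> prepared; ember no -> aborted; helix yes -> prepared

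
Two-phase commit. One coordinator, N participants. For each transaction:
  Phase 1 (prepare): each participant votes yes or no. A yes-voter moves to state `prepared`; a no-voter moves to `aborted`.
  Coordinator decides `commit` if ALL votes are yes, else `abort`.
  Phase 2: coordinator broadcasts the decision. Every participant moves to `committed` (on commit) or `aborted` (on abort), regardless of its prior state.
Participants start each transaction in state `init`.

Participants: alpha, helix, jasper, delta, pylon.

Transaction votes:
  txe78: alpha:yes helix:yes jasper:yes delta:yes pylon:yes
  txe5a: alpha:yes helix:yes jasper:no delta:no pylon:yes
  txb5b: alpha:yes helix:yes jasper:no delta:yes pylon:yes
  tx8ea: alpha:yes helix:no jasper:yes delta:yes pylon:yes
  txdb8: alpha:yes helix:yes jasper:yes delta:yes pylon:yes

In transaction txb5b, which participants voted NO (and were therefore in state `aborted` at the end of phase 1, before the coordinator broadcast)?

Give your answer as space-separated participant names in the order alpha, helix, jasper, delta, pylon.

Txn txb5b phase 1: alpha yes -> prepared; helix yes -> prepared; jasper no -> aborted; delta yes -> prepared; pylon yes -> prepared

Answer: jasper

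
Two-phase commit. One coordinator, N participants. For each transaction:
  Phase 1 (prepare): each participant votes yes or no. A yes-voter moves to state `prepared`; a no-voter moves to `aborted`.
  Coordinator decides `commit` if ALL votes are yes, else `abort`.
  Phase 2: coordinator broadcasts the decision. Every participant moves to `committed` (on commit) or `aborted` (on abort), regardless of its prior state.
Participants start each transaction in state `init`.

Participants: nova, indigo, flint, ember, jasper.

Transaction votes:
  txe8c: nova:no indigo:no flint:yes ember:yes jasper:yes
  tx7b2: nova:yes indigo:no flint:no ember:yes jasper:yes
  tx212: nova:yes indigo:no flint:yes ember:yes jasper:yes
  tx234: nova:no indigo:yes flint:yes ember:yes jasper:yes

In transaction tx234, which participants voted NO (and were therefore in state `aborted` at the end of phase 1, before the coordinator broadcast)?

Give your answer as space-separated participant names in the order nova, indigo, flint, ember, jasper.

Txn tx234 phase 1: nova no -> aborted; indigo yes -> prepared; flint yes -> prepared; ember yes -> prepared; jasper yes -> prepared

Answer: nova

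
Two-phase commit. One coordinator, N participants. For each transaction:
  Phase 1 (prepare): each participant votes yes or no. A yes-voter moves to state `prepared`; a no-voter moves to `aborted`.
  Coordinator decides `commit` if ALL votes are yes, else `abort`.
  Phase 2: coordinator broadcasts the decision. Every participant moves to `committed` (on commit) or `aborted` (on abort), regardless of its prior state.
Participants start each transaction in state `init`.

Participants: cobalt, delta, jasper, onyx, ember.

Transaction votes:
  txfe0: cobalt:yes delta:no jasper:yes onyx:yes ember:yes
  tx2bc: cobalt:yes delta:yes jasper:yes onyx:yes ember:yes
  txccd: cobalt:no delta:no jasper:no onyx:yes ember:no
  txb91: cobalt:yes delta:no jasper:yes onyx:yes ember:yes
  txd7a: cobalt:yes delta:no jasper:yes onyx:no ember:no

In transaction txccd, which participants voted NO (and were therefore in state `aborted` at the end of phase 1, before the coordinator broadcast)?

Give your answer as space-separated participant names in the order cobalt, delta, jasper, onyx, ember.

Answer: cobalt delta jasper ember

Derivation:
Txn txccd phase 1: cobalt no -> aborted; delta no -> aborted; jasper no -> aborted; onyx yes -> prepared; ember no -> aborted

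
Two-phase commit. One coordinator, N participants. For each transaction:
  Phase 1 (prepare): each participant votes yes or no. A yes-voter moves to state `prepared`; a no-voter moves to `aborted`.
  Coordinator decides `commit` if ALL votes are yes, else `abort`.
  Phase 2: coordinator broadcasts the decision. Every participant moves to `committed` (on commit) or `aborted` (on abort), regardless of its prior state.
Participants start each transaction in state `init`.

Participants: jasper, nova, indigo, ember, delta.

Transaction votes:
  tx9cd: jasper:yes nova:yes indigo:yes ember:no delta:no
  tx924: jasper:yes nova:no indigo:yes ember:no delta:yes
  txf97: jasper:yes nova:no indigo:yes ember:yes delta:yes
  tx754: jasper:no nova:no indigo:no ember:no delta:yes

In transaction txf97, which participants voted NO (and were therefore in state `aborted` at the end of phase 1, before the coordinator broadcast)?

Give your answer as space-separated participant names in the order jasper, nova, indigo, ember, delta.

Txn txf97 phase 1: jasper yes -> prepared; nova no -> aborted; indigo yes -> prepared; ember yes -> prepared; delta yes -> prepared

Answer: nova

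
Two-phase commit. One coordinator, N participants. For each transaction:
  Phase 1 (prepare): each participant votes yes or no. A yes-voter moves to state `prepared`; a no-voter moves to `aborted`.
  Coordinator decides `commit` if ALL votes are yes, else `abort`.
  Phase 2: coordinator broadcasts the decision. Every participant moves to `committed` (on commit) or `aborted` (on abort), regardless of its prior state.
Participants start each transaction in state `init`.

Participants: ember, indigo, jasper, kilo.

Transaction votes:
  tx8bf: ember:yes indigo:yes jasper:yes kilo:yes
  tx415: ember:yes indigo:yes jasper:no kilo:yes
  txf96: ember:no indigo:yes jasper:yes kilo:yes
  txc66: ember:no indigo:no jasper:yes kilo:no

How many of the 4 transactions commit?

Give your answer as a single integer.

Answer: 1

Derivation:
tx8bf: all yes -> commit (commits=1)
tx415: no from jasper -> abort (commits=1)
txf96: no from ember -> abort (commits=1)
txc66: no from ember, indigo, kilo -> abort (commits=1)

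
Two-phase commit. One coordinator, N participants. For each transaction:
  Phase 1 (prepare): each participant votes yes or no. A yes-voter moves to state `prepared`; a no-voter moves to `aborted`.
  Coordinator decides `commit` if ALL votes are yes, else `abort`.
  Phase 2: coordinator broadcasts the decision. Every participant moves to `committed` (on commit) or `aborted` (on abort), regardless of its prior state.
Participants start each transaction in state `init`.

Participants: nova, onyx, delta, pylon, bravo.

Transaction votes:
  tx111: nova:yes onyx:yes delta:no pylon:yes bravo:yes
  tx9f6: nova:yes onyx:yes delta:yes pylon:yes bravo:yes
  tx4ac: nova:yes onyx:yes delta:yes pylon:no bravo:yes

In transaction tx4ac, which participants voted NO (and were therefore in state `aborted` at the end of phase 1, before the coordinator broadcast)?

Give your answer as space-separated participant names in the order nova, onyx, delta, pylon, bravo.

Answer: pylon

Derivation:
Txn tx4ac phase 1: nova yes -> prepared; onyx yes -> prepared; delta yes -> prepared; pylon no -> aborted; bravo yes -> prepared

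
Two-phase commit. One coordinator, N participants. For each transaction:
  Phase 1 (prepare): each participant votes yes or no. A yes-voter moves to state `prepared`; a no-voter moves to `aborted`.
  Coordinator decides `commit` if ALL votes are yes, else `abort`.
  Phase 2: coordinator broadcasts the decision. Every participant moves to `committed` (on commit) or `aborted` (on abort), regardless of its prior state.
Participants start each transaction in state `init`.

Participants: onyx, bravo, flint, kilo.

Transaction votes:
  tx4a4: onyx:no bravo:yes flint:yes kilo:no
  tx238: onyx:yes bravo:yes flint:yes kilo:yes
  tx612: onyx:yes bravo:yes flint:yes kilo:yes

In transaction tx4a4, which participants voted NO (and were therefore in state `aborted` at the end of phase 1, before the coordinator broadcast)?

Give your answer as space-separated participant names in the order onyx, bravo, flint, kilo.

Txn tx4a4 phase 1: onyx no -> aborted; bravo yes -> prepared; flint yes -> prepared; kilo no -> aborted

Answer: onyx kilo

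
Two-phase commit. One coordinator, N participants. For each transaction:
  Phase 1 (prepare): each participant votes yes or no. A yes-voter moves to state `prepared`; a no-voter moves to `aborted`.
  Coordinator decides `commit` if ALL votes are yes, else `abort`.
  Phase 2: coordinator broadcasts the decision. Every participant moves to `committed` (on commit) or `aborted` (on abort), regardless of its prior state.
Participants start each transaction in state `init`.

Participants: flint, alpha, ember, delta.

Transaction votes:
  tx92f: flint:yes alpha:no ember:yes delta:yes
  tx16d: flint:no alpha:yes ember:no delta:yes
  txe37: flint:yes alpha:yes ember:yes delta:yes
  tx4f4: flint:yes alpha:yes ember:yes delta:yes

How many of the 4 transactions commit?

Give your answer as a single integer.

Answer: 2

Derivation:
tx92f: no from alpha -> abort (commits=0)
tx16d: no from flint, ember -> abort (commits=0)
txe37: all yes -> commit (commits=1)
tx4f4: all yes -> commit (commits=2)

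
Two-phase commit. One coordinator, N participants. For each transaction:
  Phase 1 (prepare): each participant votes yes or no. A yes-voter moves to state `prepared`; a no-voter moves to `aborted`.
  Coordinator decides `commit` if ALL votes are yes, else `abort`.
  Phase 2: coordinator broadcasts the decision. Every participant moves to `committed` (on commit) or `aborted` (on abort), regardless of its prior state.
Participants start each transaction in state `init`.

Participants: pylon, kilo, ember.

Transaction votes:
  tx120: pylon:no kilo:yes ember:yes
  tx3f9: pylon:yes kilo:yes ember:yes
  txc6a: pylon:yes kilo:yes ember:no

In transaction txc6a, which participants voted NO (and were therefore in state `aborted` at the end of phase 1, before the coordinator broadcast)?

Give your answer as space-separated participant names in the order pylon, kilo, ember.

Answer: ember

Derivation:
Txn txc6a phase 1: pylon yes -> prepared; kilo yes -> prepared; ember no -> aborted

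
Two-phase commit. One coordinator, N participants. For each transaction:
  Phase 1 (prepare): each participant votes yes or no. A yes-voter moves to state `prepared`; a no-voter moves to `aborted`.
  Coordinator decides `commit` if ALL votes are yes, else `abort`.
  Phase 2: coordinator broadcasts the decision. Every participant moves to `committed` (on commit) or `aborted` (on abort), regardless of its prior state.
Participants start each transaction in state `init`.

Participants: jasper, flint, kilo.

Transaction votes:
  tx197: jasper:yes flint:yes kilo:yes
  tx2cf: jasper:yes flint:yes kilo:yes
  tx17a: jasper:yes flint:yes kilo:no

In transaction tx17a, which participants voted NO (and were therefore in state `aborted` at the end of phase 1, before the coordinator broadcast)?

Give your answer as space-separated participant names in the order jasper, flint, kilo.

Answer: kilo

Derivation:
Txn tx17a phase 1: jasper yes -> prepared; flint yes -> prepared; kilo no -> aborted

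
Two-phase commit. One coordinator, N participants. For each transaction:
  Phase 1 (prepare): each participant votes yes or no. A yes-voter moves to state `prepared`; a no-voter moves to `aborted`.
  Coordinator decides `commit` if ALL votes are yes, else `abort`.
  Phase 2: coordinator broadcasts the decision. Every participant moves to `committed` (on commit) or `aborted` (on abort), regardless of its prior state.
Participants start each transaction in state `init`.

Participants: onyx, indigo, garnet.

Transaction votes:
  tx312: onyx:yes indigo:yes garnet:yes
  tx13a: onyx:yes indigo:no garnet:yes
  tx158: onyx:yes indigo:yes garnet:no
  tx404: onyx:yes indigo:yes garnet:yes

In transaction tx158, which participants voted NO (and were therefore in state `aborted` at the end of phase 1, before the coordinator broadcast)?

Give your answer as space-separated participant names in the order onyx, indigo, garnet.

Txn tx158 phase 1: onyx yes -> prepared; indigo yes -> prepared; garnet no -> aborted

Answer: garnet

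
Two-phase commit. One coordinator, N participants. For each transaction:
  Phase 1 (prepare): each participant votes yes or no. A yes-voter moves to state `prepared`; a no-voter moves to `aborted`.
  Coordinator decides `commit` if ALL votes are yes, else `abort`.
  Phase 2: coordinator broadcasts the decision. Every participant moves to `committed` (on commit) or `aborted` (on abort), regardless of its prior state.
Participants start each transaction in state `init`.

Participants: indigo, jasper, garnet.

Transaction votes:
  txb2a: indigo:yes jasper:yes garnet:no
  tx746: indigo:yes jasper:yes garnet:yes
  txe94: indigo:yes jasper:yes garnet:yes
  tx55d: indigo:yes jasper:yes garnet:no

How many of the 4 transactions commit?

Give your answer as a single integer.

txb2a: no from garnet -> abort (commits=0)
tx746: all yes -> commit (commits=1)
txe94: all yes -> commit (commits=2)
tx55d: no from garnet -> abort (commits=2)

Answer: 2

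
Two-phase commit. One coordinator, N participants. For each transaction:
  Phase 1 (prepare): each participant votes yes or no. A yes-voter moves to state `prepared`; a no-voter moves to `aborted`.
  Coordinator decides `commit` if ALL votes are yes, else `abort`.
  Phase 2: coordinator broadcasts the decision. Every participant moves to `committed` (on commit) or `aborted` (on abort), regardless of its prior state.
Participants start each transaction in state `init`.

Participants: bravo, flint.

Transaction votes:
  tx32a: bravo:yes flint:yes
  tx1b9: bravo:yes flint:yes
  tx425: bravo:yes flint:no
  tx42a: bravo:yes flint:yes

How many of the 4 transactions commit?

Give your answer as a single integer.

tx32a: all yes -> commit (commits=1)
tx1b9: all yes -> commit (commits=2)
tx425: no from flint -> abort (commits=2)
tx42a: all yes -> commit (commits=3)

Answer: 3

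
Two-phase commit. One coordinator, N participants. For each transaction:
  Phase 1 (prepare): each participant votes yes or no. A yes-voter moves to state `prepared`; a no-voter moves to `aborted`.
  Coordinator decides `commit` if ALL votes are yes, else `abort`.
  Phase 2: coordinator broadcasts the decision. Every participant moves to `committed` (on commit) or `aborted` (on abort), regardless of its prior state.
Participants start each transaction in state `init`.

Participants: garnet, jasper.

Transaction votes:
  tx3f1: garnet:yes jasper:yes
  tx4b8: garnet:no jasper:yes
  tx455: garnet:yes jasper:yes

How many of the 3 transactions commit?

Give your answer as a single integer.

Answer: 2

Derivation:
tx3f1: all yes -> commit (commits=1)
tx4b8: no from garnet -> abort (commits=1)
tx455: all yes -> commit (commits=2)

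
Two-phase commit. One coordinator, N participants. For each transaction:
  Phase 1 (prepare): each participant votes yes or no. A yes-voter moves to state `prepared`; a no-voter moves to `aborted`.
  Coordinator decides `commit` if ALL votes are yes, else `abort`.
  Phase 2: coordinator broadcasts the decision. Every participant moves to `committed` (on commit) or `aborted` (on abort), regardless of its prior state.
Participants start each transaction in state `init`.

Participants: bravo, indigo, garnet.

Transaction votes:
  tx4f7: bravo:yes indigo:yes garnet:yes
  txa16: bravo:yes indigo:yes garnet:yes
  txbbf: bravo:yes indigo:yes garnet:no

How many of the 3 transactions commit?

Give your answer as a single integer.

tx4f7: all yes -> commit (commits=1)
txa16: all yes -> commit (commits=2)
txbbf: no from garnet -> abort (commits=2)

Answer: 2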